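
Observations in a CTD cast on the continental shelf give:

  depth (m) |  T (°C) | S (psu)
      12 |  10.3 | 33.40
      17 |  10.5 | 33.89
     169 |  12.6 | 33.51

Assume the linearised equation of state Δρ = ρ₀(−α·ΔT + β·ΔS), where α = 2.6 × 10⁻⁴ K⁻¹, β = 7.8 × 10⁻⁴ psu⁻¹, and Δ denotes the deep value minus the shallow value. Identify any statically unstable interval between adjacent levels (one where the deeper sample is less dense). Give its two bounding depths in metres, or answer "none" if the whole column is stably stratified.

17–169 m

Evaluate Δρ/ρ₀ = −αΔT + βΔS across each adjacent pair:
  12–17 m: −αΔT+βΔS = −(2.6 × 10⁻⁴)(+0.2)+(7.8 × 10⁻⁴)(+0.49) = 3.3 × 10⁻⁴ → stable
  17–169 m: −αΔT+βΔS = −(2.6 × 10⁻⁴)(+2.1)+(7.8 × 10⁻⁴)(-0.38) = -8.4 × 10⁻⁴ → UNSTABLE
The 17–169 m interval has Δρ < 0: lighter water underlies denser water.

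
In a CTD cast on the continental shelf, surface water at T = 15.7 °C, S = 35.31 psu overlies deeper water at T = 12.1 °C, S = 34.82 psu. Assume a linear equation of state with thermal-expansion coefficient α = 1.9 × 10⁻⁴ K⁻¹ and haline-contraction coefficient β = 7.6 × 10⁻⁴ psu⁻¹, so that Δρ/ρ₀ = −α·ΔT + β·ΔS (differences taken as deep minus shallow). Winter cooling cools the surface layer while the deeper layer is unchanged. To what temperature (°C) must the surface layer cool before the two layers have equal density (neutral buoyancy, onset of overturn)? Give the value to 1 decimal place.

Neutral buoyancy requires Δρ = 0, i.e. −α(T_deep − T_surf′) + β(S_deep − S_surf) = 0.
T_surf′ = T_deep − (β/α)·ΔS = 12.1 − (7.6 × 10⁻⁴/1.9 × 10⁻⁴)·(-0.49) = 14.060 °C.
Cooling required: 15.7 − (14.060) = 1.640 °C.

14.1 °C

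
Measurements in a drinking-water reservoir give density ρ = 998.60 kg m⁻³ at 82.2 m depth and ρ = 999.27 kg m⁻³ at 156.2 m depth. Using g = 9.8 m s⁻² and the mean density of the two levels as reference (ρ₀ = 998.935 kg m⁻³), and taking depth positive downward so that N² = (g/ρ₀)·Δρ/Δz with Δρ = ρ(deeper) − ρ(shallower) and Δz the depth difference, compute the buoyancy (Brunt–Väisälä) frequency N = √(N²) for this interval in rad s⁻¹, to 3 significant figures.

Δρ = 999.27 − 998.60 = 0.67 kg m⁻³ over Δz = 156.2 − 82.2 = 74 m.
N² = (9.8/998.935) × (0.67/74) = 8.8824 × 10⁻⁵ s⁻².
N = √(8.8824 × 10⁻⁵) = 9.4246 × 10⁻³ rad s⁻¹ ≈ 9.42 × 10⁻³ rad s⁻¹.

9.42 × 10⁻³ rad s⁻¹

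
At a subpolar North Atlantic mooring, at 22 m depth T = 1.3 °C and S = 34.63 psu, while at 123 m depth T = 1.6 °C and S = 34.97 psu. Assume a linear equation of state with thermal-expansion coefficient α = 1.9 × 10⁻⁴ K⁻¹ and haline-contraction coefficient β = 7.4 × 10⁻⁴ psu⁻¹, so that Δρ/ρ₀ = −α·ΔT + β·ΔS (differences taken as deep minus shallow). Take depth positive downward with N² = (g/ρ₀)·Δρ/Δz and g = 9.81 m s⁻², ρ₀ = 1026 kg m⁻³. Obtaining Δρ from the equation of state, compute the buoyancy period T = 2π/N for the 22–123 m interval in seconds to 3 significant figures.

1.45 × 10³ s

ΔT = +0.3 K, ΔS = +0.34 psu (deep − shallow).
Δρ/ρ₀ = −αΔT + βΔS = -5.70 × 10⁻⁵ + 2.516 × 10⁻⁴ = 1.946 × 10⁻⁴, so Δρ ≈ 0.1997 kg m⁻³.
N² = (g/ρ₀)·Δρ/Δz = g·(Δρ/ρ₀)/Δz = 9.81 × 1.946 × 10⁻⁴ / 101 = 1.8901 × 10⁻⁵ s⁻².
N = √(1.8901 × 10⁻⁵) = 4.3475 × 10⁻³ rad s⁻¹ → T = 2π/N = 1.4452 × 10³ s ≈ 1.45 × 10³ s.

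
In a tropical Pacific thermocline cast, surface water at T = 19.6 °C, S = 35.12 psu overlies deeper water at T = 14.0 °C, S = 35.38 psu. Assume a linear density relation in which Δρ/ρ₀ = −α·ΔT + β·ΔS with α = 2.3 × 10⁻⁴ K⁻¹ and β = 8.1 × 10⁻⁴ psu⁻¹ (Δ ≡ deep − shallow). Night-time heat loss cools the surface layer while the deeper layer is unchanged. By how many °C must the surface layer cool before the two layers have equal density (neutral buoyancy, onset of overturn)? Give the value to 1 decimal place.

Neutral buoyancy requires Δρ = 0, i.e. −α(T_deep − T_surf′) + β(S_deep − S_surf) = 0.
T_surf′ = T_deep − (β/α)·ΔS = 14.0 − (8.1 × 10⁻⁴/2.3 × 10⁻⁴)·(+0.26) = 13.084 °C.
Cooling required: 19.6 − (13.084) = 6.516 °C.

6.5 °C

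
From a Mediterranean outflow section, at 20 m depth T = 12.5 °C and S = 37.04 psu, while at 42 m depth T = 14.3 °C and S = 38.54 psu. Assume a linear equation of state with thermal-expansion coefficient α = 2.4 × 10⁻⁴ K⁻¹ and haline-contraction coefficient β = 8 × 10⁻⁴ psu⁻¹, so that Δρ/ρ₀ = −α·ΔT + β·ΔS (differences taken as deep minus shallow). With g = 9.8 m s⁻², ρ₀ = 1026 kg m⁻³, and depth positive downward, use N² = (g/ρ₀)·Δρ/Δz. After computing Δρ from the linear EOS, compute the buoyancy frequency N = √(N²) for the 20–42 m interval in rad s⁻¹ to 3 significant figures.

ΔT = +1.8 K, ΔS = +1.50 psu (deep − shallow).
Δρ/ρ₀ = −αΔT + βΔS = -4.32 × 10⁻⁴ + 1.20 × 10⁻³ = 7.68 × 10⁻⁴, so Δρ ≈ 0.7880 kg m⁻³.
N² = (g/ρ₀)·Δρ/Δz = g·(Δρ/ρ₀)/Δz = 9.8 × 7.68 × 10⁻⁴ / 22 = 3.4211 × 10⁻⁴ s⁻².
N = √(3.4211 × 10⁻⁴) = 0.018496 rad s⁻¹ ≈ 0.0185 rad s⁻¹.

0.0185 rad s⁻¹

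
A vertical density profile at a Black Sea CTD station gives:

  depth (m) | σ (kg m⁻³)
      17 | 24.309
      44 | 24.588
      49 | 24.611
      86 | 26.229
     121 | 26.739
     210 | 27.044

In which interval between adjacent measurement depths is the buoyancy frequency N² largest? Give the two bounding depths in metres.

Compute the density gradient over each adjacent pair:
  17–44 m: Δρ/Δz = 0.279/27 = 0.010 kg m⁻⁴
  44–49 m: Δρ/Δz = 0.023/5 = 4.6 × 10⁻³ kg m⁻⁴
  49–86 m: Δρ/Δz = 1.618/37 = 0.044 kg m⁻⁴
  86–121 m: Δρ/Δz = 0.510/35 = 0.015 kg m⁻⁴
  121–210 m: Δρ/Δz = 0.305/89 = 3.4 × 10⁻³ kg m⁻⁴
The largest gradient is in the 49–86 m interval — the pycnocline.

49–86 m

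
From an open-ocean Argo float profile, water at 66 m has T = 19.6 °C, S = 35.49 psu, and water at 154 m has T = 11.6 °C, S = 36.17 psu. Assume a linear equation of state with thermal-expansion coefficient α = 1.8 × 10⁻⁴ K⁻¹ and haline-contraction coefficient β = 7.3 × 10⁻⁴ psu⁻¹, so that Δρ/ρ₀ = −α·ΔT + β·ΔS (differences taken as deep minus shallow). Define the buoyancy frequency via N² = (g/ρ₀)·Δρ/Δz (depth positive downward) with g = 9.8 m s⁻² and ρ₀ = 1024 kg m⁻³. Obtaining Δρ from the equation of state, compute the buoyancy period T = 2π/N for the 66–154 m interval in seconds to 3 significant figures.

ΔT = -8.0 K, ΔS = +0.68 psu (deep − shallow).
Δρ/ρ₀ = −αΔT + βΔS = 1.44 × 10⁻³ + 4.964 × 10⁻⁴ = 1.9364 × 10⁻³, so Δρ ≈ 1.983 kg m⁻³.
N² = (g/ρ₀)·Δρ/Δz = g·(Δρ/ρ₀)/Δz = 9.8 × 1.9364 × 10⁻³ / 88 = 2.1564 × 10⁻⁴ s⁻².
N = √(2.1564 × 10⁻⁴) = 0.014685 rad s⁻¹ → T = 2π/N = 427.86 s ≈ 428 s.

428 s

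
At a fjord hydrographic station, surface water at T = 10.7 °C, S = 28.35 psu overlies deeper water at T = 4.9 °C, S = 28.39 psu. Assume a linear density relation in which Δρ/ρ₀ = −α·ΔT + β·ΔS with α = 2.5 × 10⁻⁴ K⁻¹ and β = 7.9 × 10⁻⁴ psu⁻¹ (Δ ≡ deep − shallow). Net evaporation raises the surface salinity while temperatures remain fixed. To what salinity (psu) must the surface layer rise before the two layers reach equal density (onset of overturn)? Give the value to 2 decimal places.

30.23 psu

Neutral buoyancy requires −α(T_deep − T_surf) + β(S_deep − S_surf′) = 0.
S_surf′ = S_deep − (α/β)·ΔT = 28.39 − (2.5 × 10⁻⁴/7.9 × 10⁻⁴)·(-5.8) = 30.2254 psu.
Increase required: 30.2254 − 28.35 = 1.8754 psu.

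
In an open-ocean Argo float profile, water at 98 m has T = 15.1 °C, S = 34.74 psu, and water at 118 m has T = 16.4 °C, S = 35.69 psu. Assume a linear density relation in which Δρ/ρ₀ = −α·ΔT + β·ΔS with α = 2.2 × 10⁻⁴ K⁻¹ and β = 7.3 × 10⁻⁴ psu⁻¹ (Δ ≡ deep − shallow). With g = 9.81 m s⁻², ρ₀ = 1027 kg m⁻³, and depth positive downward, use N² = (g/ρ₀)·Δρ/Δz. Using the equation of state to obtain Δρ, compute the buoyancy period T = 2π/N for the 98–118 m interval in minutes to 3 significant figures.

ΔT = +1.3 K, ΔS = +0.95 psu (deep − shallow).
Δρ/ρ₀ = −αΔT + βΔS = -2.86 × 10⁻⁴ + 6.935 × 10⁻⁴ = 4.075 × 10⁻⁴, so Δρ ≈ 0.4185 kg m⁻³.
N² = (g/ρ₀)·Δρ/Δz = g·(Δρ/ρ₀)/Δz = 9.81 × 4.075 × 10⁻⁴ / 20 = 1.9988 × 10⁻⁴ s⁻².
N = √(1.9988 × 10⁻⁴) = 0.014138 rad s⁻¹ → T = 2π/N = 444.42 s = 7.4070 min ≈ 7.41 min.

7.41 min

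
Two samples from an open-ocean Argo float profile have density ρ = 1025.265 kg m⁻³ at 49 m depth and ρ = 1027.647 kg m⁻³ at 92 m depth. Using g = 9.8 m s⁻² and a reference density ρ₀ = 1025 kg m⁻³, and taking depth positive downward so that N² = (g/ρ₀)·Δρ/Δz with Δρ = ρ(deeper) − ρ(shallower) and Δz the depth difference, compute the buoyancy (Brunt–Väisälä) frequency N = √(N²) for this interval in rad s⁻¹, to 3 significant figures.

0.0230 rad s⁻¹

Δρ = 1027.647 − 1025.265 = 2.382 kg m⁻³ over Δz = 92 − 49 = 43 m.
N² = (9.8/1025) × (2.382/43) = 5.2963 × 10⁻⁴ s⁻².
N = √(5.2963 × 10⁻⁴) = 0.023014 rad s⁻¹ ≈ 0.0230 rad s⁻¹.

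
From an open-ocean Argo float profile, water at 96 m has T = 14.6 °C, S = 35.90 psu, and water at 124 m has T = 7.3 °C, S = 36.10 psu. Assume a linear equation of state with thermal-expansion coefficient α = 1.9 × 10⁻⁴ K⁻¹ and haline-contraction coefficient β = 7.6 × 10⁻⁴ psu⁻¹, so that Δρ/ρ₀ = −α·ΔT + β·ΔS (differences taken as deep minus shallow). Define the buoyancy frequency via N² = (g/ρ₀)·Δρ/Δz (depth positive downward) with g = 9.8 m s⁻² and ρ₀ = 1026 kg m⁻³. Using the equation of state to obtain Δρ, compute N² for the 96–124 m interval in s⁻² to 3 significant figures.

ΔT = -7.3 K, ΔS = +0.20 psu (deep − shallow).
Δρ/ρ₀ = −αΔT + βΔS = 1.387 × 10⁻³ + 1.52 × 10⁻⁴ = 1.539 × 10⁻³, so Δρ ≈ 1.579 kg m⁻³.
N² = (g/ρ₀)·Δρ/Δz = g·(Δρ/ρ₀)/Δz = 9.8 × 1.539 × 10⁻³ / 28 = 5.3865 × 10⁻⁴ s⁻² ≈ 5.39 × 10⁻⁴ s⁻².

5.39 × 10⁻⁴ s⁻²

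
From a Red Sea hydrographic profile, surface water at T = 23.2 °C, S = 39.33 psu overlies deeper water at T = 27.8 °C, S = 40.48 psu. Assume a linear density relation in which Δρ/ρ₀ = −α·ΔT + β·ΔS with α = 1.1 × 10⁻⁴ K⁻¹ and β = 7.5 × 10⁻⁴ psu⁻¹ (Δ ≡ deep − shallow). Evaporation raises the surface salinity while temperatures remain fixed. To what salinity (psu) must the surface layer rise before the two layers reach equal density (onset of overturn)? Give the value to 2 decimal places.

Neutral buoyancy requires −α(T_deep − T_surf) + β(S_deep − S_surf′) = 0.
S_surf′ = S_deep − (α/β)·ΔT = 40.48 − (1.1 × 10⁻⁴/7.5 × 10⁻⁴)·(+4.6) = 39.8053 psu.
Increase required: 39.8053 − 39.33 = 0.4753 psu.

39.81 psu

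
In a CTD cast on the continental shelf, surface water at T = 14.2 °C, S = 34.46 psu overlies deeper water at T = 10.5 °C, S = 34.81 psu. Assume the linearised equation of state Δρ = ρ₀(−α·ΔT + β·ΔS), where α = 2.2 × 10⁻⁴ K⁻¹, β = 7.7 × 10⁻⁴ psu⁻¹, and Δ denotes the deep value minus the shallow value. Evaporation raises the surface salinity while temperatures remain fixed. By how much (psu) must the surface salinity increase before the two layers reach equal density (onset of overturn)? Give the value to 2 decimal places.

1.41 psu

Neutral buoyancy requires −α(T_deep − T_surf) + β(S_deep − S_surf′) = 0.
S_surf′ = S_deep − (α/β)·ΔT = 34.81 − (2.2 × 10⁻⁴/7.7 × 10⁻⁴)·(-3.7) = 35.8671 psu.
Increase required: 35.8671 − 34.46 = 1.4071 psu.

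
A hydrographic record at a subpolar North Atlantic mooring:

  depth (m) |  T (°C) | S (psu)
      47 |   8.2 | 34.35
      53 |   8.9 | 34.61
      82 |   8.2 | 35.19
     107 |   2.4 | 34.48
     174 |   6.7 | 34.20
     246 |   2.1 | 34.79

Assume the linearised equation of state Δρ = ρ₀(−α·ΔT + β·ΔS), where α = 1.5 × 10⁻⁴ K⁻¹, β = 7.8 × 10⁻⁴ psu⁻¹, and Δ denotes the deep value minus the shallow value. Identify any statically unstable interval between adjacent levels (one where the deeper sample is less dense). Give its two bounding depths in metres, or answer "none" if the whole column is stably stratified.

Evaluate Δρ/ρ₀ = −αΔT + βΔS across each adjacent pair:
  47–53 m: −αΔT+βΔS = −(1.5 × 10⁻⁴)(+0.7)+(7.8 × 10⁻⁴)(+0.26) = 9.8 × 10⁻⁵ → stable
  53–82 m: −αΔT+βΔS = −(1.5 × 10⁻⁴)(-0.7)+(7.8 × 10⁻⁴)(+0.58) = 5.6 × 10⁻⁴ → stable
  82–107 m: −αΔT+βΔS = −(1.5 × 10⁻⁴)(-5.8)+(7.8 × 10⁻⁴)(-0.71) = 3.2 × 10⁻⁴ → stable
  107–174 m: −αΔT+βΔS = −(1.5 × 10⁻⁴)(+4.3)+(7.8 × 10⁻⁴)(-0.28) = -8.6 × 10⁻⁴ → UNSTABLE
  174–246 m: −αΔT+βΔS = −(1.5 × 10⁻⁴)(-4.6)+(7.8 × 10⁻⁴)(+0.59) = 1.2 × 10⁻³ → stable
The 107–174 m interval has Δρ < 0: lighter water underlies denser water.

107–174 m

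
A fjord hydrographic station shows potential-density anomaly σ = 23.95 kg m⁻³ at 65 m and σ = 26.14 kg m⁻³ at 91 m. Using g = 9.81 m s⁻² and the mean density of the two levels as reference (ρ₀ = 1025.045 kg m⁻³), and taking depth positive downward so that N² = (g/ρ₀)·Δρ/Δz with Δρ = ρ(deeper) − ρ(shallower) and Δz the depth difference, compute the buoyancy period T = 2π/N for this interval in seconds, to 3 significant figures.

Δρ = 1026.14 − 1023.95 = 2.19 kg m⁻³ over Δz = 91 − 65 = 26 m.
N² = (9.81/1025.045) × (2.19/26) = 8.0611 × 10⁻⁴ s⁻².
N = √(8.0611 × 10⁻⁴) = 0.028392 rad s⁻¹, so T = 2π/N = 221.30 s ≈ 221 s.

221 s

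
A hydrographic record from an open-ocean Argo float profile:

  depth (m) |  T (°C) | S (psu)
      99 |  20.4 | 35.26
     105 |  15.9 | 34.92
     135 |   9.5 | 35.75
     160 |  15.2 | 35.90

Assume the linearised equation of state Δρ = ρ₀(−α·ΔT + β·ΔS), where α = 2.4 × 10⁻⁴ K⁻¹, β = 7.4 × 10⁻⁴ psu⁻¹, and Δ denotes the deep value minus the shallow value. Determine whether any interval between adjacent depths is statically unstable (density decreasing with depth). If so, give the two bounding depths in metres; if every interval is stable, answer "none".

135–160 m

Evaluate Δρ/ρ₀ = −αΔT + βΔS across each adjacent pair:
  99–105 m: −αΔT+βΔS = −(2.4 × 10⁻⁴)(-4.5)+(7.4 × 10⁻⁴)(-0.34) = 8.3 × 10⁻⁴ → stable
  105–135 m: −αΔT+βΔS = −(2.4 × 10⁻⁴)(-6.4)+(7.4 × 10⁻⁴)(+0.83) = 2.2 × 10⁻³ → stable
  135–160 m: −αΔT+βΔS = −(2.4 × 10⁻⁴)(+5.7)+(7.4 × 10⁻⁴)(+0.15) = -1.3 × 10⁻³ → UNSTABLE
The 135–160 m interval has Δρ < 0: lighter water underlies denser water.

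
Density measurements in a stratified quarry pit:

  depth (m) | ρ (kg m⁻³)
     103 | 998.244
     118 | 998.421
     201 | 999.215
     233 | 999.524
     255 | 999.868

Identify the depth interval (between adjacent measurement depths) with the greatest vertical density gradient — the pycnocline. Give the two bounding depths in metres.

233–255 m

Compute the density gradient over each adjacent pair:
  103–118 m: Δρ/Δz = 0.177/15 = 0.012 kg m⁻⁴
  118–201 m: Δρ/Δz = 0.794/83 = 9.6 × 10⁻³ kg m⁻⁴
  201–233 m: Δρ/Δz = 0.309/32 = 9.7 × 10⁻³ kg m⁻⁴
  233–255 m: Δρ/Δz = 0.344/22 = 0.016 kg m⁻⁴
The largest gradient is in the 233–255 m interval — the pycnocline.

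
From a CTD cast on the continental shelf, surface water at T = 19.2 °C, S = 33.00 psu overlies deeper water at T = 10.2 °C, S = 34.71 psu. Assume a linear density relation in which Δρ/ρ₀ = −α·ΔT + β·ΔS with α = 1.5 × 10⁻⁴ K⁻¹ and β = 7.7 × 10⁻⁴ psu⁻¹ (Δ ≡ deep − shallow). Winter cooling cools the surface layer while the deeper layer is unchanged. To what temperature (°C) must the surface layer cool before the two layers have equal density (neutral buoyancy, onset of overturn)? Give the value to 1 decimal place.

1.4 °C

Neutral buoyancy requires Δρ = 0, i.e. −α(T_deep − T_surf′) + β(S_deep − S_surf) = 0.
T_surf′ = T_deep − (β/α)·ΔS = 10.2 − (7.7 × 10⁻⁴/1.5 × 10⁻⁴)·(+1.71) = 1.422 °C.
Cooling required: 19.2 − (1.422) = 17.778 °C.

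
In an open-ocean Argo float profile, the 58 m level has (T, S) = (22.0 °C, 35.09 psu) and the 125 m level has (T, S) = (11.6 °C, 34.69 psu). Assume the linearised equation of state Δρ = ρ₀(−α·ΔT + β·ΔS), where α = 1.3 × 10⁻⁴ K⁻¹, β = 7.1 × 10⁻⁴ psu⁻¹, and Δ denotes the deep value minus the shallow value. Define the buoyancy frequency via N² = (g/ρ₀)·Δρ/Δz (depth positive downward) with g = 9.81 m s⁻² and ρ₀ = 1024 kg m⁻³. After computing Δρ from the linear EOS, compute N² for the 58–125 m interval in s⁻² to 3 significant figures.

1.56 × 10⁻⁴ s⁻²

ΔT = -10.4 K, ΔS = -0.40 psu (deep − shallow).
Δρ/ρ₀ = −αΔT + βΔS = 1.352 × 10⁻³ − 2.84 × 10⁻⁴ = 1.068 × 10⁻³, so Δρ ≈ 1.094 kg m⁻³.
N² = (g/ρ₀)·Δρ/Δz = g·(Δρ/ρ₀)/Δz = 9.81 × 1.068 × 10⁻³ / 67 = 1.5637 × 10⁻⁴ s⁻² ≈ 1.56 × 10⁻⁴ s⁻².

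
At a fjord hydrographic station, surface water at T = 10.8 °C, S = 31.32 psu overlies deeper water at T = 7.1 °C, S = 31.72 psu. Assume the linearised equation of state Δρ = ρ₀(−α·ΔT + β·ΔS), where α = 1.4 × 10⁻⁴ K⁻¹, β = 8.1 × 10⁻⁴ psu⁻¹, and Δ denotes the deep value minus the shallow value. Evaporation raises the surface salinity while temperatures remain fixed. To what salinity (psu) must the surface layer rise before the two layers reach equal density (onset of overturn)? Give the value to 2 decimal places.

32.36 psu

Neutral buoyancy requires −α(T_deep − T_surf) + β(S_deep − S_surf′) = 0.
S_surf′ = S_deep − (α/β)·ΔT = 31.72 − (1.4 × 10⁻⁴/8.1 × 10⁻⁴)·(-3.7) = 32.3595 psu.
Increase required: 32.3595 − 31.32 = 1.0395 psu.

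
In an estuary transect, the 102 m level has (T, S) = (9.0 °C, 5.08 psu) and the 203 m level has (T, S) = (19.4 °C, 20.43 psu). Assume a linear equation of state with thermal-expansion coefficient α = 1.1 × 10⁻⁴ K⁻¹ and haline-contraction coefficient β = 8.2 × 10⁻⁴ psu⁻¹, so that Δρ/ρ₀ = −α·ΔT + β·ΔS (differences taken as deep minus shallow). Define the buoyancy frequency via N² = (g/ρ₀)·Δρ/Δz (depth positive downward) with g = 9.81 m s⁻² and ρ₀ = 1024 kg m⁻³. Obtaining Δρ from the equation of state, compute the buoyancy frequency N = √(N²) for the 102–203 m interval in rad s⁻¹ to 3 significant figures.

0.0333 rad s⁻¹

ΔT = +10.4 K, ΔS = +15.35 psu (deep − shallow).
Δρ/ρ₀ = −αΔT + βΔS = -1.144 × 10⁻³ + 0.012587 = 0.011443, so Δρ ≈ 11.72 kg m⁻³.
N² = (g/ρ₀)·Δρ/Δz = g·(Δρ/ρ₀)/Δz = 9.81 × 0.011443 / 101 = 1.1114 × 10⁻³ s⁻².
N = √(1.1114 × 10⁻³) = 0.033338 rad s⁻¹ ≈ 0.0333 rad s⁻¹.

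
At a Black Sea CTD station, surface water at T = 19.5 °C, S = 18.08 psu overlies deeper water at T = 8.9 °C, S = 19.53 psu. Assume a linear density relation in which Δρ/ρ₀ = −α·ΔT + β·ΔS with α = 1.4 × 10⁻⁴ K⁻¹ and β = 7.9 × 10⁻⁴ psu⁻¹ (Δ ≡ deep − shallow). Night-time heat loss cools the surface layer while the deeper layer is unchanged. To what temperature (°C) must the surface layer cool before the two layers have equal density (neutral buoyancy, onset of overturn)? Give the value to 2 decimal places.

Neutral buoyancy requires Δρ = 0, i.e. −α(T_deep − T_surf′) + β(S_deep − S_surf) = 0.
T_surf′ = T_deep − (β/α)·ΔS = 8.9 − (7.9 × 10⁻⁴/1.4 × 10⁻⁴)·(+1.45) = 0.7179 °C.
Cooling required: 19.5 − (0.7179) = 18.7821 °C.

0.72 °C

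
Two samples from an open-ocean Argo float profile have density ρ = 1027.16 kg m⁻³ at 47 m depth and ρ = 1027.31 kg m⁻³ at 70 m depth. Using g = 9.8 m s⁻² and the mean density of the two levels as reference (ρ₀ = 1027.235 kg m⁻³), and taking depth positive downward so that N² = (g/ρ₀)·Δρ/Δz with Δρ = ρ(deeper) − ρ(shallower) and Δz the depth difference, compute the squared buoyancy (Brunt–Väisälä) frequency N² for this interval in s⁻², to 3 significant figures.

6.22 × 10⁻⁵ s⁻²

Δρ = 1027.31 − 1027.16 = 0.15 kg m⁻³ over Δz = 70 − 47 = 23 m.
N² = (9.8/1027.235) × (0.15/23) = 6.2219 × 10⁻⁵ s⁻² ≈ 6.22 × 10⁻⁵ s⁻².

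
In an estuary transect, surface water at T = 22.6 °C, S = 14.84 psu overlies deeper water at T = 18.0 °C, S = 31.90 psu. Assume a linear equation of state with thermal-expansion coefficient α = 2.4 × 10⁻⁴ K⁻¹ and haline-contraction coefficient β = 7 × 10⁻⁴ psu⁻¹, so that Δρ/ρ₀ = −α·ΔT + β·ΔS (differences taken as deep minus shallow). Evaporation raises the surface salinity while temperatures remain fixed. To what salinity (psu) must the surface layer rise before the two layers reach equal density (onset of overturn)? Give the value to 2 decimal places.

Neutral buoyancy requires −α(T_deep − T_surf) + β(S_deep − S_surf′) = 0.
S_surf′ = S_deep − (α/β)·ΔT = 31.90 − (2.4 × 10⁻⁴/7 × 10⁻⁴)·(-4.6) = 33.4771 psu.
Increase required: 33.4771 − 14.84 = 18.6371 psu.

33.48 psu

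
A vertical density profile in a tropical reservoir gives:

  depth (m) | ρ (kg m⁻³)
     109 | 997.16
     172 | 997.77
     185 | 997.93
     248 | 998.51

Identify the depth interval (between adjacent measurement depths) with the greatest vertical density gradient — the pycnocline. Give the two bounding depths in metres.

172–185 m

Compute the density gradient over each adjacent pair:
  109–172 m: Δρ/Δz = 0.61/63 = 9.7 × 10⁻³ kg m⁻⁴
  172–185 m: Δρ/Δz = 0.16/13 = 0.012 kg m⁻⁴
  185–248 m: Δρ/Δz = 0.58/63 = 9.2 × 10⁻³ kg m⁻⁴
The largest gradient is in the 172–185 m interval — the pycnocline.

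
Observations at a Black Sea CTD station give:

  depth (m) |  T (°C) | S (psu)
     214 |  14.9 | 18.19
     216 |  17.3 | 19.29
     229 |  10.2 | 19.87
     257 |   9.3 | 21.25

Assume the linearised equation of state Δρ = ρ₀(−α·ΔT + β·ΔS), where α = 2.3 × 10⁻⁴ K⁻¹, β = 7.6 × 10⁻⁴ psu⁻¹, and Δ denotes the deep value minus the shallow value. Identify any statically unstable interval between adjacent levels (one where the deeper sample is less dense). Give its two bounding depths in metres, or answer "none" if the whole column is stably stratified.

none

Evaluate Δρ/ρ₀ = −αΔT + βΔS across each adjacent pair:
  214–216 m: −αΔT+βΔS = −(2.3 × 10⁻⁴)(+2.4)+(7.6 × 10⁻⁴)(+1.10) = 2.8 × 10⁻⁴ → stable
  216–229 m: −αΔT+βΔS = −(2.3 × 10⁻⁴)(-7.1)+(7.6 × 10⁻⁴)(+0.58) = 2.1 × 10⁻³ → stable
  229–257 m: −αΔT+βΔS = −(2.3 × 10⁻⁴)(-0.9)+(7.6 × 10⁻⁴)(+1.38) = 1.3 × 10⁻³ → stable
Every interval has Δρ > 0: the column is stably stratified throughout.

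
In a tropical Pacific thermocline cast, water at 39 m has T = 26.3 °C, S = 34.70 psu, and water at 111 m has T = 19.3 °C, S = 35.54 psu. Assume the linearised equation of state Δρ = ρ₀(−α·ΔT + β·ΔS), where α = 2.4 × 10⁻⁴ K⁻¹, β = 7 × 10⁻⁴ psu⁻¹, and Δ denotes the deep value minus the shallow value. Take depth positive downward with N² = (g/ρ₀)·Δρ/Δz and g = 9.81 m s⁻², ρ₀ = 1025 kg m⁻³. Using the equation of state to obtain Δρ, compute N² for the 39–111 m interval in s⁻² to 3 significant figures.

ΔT = -7.0 K, ΔS = +0.84 psu (deep − shallow).
Δρ/ρ₀ = −αΔT + βΔS = 1.68 × 10⁻³ + 5.88 × 10⁻⁴ = 2.268 × 10⁻³, so Δρ ≈ 2.325 kg m⁻³.
N² = (g/ρ₀)·Δρ/Δz = g·(Δρ/ρ₀)/Δz = 9.81 × 2.268 × 10⁻³ / 72 = 3.0901 × 10⁻⁴ s⁻² ≈ 3.09 × 10⁻⁴ s⁻².

3.09 × 10⁻⁴ s⁻²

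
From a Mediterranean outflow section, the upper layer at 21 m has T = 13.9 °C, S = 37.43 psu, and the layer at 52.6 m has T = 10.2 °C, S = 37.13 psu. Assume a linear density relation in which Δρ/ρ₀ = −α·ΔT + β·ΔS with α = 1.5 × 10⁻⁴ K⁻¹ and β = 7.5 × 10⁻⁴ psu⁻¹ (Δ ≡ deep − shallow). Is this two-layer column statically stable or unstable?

stable

ΔT = 10.2 − 13.9 = -3.7 K and ΔS = 37.13 − 37.43 = -0.30 psu (deep − shallow).
−αΔT = 5.55 × 10⁻⁴; βΔS = -2.25 × 10⁻⁴; sum Δρ/ρ₀ = 3.30 × 10⁻⁴.
Δρ/ρ₀ > 0, so Δρ > 0: deeper water is denser → statically stable.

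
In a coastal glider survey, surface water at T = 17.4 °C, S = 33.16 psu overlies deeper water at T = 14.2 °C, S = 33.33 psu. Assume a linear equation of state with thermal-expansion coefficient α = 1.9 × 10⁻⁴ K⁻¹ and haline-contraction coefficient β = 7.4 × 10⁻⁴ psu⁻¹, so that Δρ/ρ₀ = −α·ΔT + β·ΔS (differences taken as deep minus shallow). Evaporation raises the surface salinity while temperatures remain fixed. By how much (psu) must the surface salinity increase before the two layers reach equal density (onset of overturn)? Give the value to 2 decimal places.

0.99 psu

Neutral buoyancy requires −α(T_deep − T_surf) + β(S_deep − S_surf′) = 0.
S_surf′ = S_deep − (α/β)·ΔT = 33.33 − (1.9 × 10⁻⁴/7.4 × 10⁻⁴)·(-3.2) = 34.1516 psu.
Increase required: 34.1516 − 33.16 = 0.9916 psu.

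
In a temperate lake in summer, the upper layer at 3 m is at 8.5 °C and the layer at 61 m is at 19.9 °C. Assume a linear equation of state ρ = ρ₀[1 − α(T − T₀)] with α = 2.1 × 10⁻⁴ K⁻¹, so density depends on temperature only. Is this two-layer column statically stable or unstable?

unstable

ΔT = 19.9 − 8.5 = +11.4 K, so Δρ/ρ₀ = −αΔT = -2.394 × 10⁻³.
Δρ/ρ₀ < 0, so Δρ < 0: deeper water is lighter → statically unstable; the column would overturn.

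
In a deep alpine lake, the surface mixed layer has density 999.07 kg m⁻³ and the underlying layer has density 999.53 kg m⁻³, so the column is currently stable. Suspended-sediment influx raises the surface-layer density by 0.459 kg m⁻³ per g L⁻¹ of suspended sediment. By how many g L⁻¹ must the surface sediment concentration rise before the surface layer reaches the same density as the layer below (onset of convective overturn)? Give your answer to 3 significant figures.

Density deficit of the surface layer: 999.53 − 999.07 = 0.46 kg m⁻³.
Required change = 0.46 / 0.459 = 1.00 g L⁻¹.

1.00 g L⁻¹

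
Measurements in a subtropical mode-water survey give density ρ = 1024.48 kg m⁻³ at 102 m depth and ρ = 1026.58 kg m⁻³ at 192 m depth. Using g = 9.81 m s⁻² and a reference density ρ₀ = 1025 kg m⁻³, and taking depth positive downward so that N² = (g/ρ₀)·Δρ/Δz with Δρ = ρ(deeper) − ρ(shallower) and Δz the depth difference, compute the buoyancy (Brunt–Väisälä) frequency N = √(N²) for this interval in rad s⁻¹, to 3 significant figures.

Δρ = 1026.58 − 1024.48 = 2.10 kg m⁻³ over Δz = 192 − 102 = 90 m.
N² = (9.81/1025) × (2.10/90) = 2.2332 × 10⁻⁴ s⁻².
N = √(2.2332 × 10⁻⁴) = 0.014944 rad s⁻¹ ≈ 0.0149 rad s⁻¹.

0.0149 rad s⁻¹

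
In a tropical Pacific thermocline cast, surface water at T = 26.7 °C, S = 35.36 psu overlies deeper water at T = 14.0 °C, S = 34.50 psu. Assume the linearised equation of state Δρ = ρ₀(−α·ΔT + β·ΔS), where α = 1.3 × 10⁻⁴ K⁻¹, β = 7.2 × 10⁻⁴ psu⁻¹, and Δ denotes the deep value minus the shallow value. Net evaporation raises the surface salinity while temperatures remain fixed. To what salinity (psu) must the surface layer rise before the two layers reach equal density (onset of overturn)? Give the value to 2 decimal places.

36.79 psu

Neutral buoyancy requires −α(T_deep − T_surf) + β(S_deep − S_surf′) = 0.
S_surf′ = S_deep − (α/β)·ΔT = 34.50 − (1.3 × 10⁻⁴/7.2 × 10⁻⁴)·(-12.7) = 36.7931 psu.
Increase required: 36.7931 − 35.36 = 1.4331 psu.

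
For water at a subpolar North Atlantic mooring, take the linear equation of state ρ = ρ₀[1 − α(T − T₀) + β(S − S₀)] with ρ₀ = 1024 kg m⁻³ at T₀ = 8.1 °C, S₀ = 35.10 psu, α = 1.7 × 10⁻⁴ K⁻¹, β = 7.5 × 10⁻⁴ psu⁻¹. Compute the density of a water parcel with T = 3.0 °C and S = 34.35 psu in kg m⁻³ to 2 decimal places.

T − T₀ = -5.1 K, S − S₀ = -0.75 psu.
Bracket = 1 − α·(-5.1) + β·(-0.75) = 1 + (3.045 × 10⁻⁴) = 1.0003045.
ρ = 1024 × 1.0003045 = 1024.31 kg m⁻³.

1024.31 kg m⁻³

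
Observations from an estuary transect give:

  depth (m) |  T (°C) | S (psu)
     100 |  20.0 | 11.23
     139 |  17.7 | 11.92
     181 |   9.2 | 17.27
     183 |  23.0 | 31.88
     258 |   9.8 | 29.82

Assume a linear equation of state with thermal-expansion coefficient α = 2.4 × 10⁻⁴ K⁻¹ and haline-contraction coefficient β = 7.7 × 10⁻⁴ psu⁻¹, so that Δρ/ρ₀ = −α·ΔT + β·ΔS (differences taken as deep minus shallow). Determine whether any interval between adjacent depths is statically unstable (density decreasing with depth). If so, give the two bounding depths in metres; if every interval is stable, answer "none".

Evaluate Δρ/ρ₀ = −αΔT + βΔS across each adjacent pair:
  100–139 m: −αΔT+βΔS = −(2.4 × 10⁻⁴)(-2.3)+(7.7 × 10⁻⁴)(+0.69) = 1.1 × 10⁻³ → stable
  139–181 m: −αΔT+βΔS = −(2.4 × 10⁻⁴)(-8.5)+(7.7 × 10⁻⁴)(+5.35) = 6.2 × 10⁻³ → stable
  181–183 m: −αΔT+βΔS = −(2.4 × 10⁻⁴)(+13.8)+(7.7 × 10⁻⁴)(+14.61) = 7.9 × 10⁻³ → stable
  183–258 m: −αΔT+βΔS = −(2.4 × 10⁻⁴)(-13.2)+(7.7 × 10⁻⁴)(-2.06) = 1.6 × 10⁻³ → stable
Every interval has Δρ > 0: the column is stably stratified throughout.

none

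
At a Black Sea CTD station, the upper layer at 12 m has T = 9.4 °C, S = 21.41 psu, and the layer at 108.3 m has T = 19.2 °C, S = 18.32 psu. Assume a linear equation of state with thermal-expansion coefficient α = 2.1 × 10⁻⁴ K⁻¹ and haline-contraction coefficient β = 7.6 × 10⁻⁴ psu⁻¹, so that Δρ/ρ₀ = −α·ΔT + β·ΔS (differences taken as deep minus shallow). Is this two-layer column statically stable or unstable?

unstable

ΔT = 19.2 − 9.4 = +9.8 K and ΔS = 18.32 − 21.41 = -3.09 psu (deep − shallow).
−αΔT = -2.058 × 10⁻³; βΔS = -2.3484 × 10⁻³; sum Δρ/ρ₀ = -4.4064 × 10⁻³.
Δρ/ρ₀ < 0, so Δρ < 0: deeper water is lighter → statically unstable; the column would overturn.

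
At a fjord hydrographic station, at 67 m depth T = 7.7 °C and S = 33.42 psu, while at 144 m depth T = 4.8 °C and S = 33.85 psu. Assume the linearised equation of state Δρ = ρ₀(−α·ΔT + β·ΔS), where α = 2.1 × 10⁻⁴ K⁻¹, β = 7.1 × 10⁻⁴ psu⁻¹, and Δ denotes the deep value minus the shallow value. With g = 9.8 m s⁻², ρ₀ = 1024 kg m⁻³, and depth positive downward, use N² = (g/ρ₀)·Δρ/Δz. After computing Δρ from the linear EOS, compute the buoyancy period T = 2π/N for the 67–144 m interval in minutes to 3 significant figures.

ΔT = -2.9 K, ΔS = +0.43 psu (deep − shallow).
Δρ/ρ₀ = −αΔT + βΔS = 6.09 × 10⁻⁴ + 3.053 × 10⁻⁴ = 9.143 × 10⁻⁴, so Δρ ≈ 0.9362 kg m⁻³.
N² = (g/ρ₀)·Δρ/Δz = g·(Δρ/ρ₀)/Δz = 9.8 × 9.143 × 10⁻⁴ / 77 = 1.1637 × 10⁻⁴ s⁻².
N = √(1.1637 × 10⁻⁴) = 0.010787 rad s⁻¹ → T = 2π/N = 582.48 s = 9.7080 min ≈ 9.71 min.

9.71 min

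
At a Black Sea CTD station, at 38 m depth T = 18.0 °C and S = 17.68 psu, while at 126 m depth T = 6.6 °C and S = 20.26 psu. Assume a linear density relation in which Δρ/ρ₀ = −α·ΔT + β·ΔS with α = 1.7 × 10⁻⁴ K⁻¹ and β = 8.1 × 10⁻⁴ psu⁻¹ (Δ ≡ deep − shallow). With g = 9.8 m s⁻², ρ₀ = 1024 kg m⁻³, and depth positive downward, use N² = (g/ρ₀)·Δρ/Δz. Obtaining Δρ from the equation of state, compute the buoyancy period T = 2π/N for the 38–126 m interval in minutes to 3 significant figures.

ΔT = -11.4 K, ΔS = +2.58 psu (deep − shallow).
Δρ/ρ₀ = −αΔT + βΔS = 1.938 × 10⁻³ + 2.0898 × 10⁻³ = 4.0278 × 10⁻³, so Δρ ≈ 4.124 kg m⁻³.
N² = (g/ρ₀)·Δρ/Δz = g·(Δρ/ρ₀)/Δz = 9.8 × 4.0278 × 10⁻³ / 88 = 4.4855 × 10⁻⁴ s⁻².
N = √(4.4855 × 10⁻⁴) = 0.021179 rad s⁻¹ → T = 2π/N = 296.67 s = 4.9445 min ≈ 4.94 min.

4.94 min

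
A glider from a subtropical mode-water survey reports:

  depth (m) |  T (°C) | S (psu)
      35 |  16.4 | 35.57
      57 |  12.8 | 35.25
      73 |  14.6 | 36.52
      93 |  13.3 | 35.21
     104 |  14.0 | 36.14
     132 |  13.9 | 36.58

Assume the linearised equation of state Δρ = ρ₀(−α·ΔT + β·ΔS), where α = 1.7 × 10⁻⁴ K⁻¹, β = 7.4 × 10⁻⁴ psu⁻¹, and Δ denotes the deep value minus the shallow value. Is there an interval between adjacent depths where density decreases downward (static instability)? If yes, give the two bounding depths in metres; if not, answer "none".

Evaluate Δρ/ρ₀ = −αΔT + βΔS across each adjacent pair:
  35–57 m: −αΔT+βΔS = −(1.7 × 10⁻⁴)(-3.6)+(7.4 × 10⁻⁴)(-0.32) = 3.8 × 10⁻⁴ → stable
  57–73 m: −αΔT+βΔS = −(1.7 × 10⁻⁴)(+1.8)+(7.4 × 10⁻⁴)(+1.27) = 6.3 × 10⁻⁴ → stable
  73–93 m: −αΔT+βΔS = −(1.7 × 10⁻⁴)(-1.3)+(7.4 × 10⁻⁴)(-1.31) = -7.5 × 10⁻⁴ → UNSTABLE
  93–104 m: −αΔT+βΔS = −(1.7 × 10⁻⁴)(+0.7)+(7.4 × 10⁻⁴)(+0.93) = 5.7 × 10⁻⁴ → stable
  104–132 m: −αΔT+βΔS = −(1.7 × 10⁻⁴)(-0.1)+(7.4 × 10⁻⁴)(+0.44) = 3.4 × 10⁻⁴ → stable
The 73–93 m interval has Δρ < 0: lighter water underlies denser water.

73–93 m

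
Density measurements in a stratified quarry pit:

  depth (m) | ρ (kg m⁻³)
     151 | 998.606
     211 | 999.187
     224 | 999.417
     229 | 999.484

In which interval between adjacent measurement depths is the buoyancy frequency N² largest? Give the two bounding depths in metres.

Compute the density gradient over each adjacent pair:
  151–211 m: Δρ/Δz = 0.581/60 = 9.7 × 10⁻³ kg m⁻⁴
  211–224 m: Δρ/Δz = 0.230/13 = 0.018 kg m⁻⁴
  224–229 m: Δρ/Δz = 0.067/5 = 0.013 kg m⁻⁴
The largest gradient is in the 211–224 m interval — the pycnocline.

211–224 m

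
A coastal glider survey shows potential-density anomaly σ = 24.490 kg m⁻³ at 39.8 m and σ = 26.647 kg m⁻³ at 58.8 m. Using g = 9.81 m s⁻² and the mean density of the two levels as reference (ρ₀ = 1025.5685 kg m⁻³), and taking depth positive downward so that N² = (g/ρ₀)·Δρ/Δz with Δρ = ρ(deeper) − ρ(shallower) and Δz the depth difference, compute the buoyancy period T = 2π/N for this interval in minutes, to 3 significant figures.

Δρ = 1026.647 − 1024.490 = 2.157 kg m⁻³ over Δz = 58.8 − 39.8 = 19 m.
N² = (9.81/1025.5685) × (2.157/19) = 1.0859 × 10⁻³ s⁻².
N = √(1.0859 × 10⁻³) = 0.032953 rad s⁻¹, so T = 2π/N = 190.67 s = 3.1778 min ≈ 3.18 min.
A positive N² confirms static stability across the interval.

3.18 min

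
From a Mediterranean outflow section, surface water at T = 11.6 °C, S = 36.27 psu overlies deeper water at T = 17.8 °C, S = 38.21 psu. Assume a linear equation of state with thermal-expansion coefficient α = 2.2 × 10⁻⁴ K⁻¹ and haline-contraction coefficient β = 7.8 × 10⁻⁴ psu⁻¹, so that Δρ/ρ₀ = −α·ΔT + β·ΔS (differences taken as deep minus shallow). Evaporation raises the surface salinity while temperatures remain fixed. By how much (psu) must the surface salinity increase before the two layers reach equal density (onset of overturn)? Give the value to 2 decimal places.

0.19 psu

Neutral buoyancy requires −α(T_deep − T_surf) + β(S_deep − S_surf′) = 0.
S_surf′ = S_deep − (α/β)·ΔT = 38.21 − (2.2 × 10⁻⁴/7.8 × 10⁻⁴)·(+6.2) = 36.4613 psu.
Increase required: 36.4613 − 36.27 = 0.1913 psu.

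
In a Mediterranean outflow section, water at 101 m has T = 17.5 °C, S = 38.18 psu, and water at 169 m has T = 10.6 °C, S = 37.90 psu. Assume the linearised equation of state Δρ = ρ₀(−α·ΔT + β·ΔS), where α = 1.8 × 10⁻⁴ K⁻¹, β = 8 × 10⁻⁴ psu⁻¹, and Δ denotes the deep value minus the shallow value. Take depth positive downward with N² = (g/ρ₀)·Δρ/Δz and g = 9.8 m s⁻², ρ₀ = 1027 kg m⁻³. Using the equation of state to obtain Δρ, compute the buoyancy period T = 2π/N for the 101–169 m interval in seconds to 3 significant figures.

ΔT = -6.9 K, ΔS = -0.28 psu (deep − shallow).
Δρ/ρ₀ = −αΔT + βΔS = 1.242 × 10⁻³ − 2.24 × 10⁻⁴ = 1.018 × 10⁻³, so Δρ ≈ 1.045 kg m⁻³.
N² = (g/ρ₀)·Δρ/Δz = g·(Δρ/ρ₀)/Δz = 9.8 × 1.018 × 10⁻³ / 68 = 1.4671 × 10⁻⁴ s⁻².
N = √(1.4671 × 10⁻⁴) = 0.012112 rad s⁻¹ → T = 2π/N = 518.76 s ≈ 519 s.

519 s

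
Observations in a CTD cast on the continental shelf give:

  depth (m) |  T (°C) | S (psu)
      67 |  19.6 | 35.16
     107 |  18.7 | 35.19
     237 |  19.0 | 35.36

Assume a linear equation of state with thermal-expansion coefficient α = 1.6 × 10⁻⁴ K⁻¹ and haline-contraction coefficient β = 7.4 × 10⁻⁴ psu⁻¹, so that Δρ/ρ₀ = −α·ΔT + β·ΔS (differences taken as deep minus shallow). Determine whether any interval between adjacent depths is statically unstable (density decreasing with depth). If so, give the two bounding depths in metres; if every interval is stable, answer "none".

Evaluate Δρ/ρ₀ = −αΔT + βΔS across each adjacent pair:
  67–107 m: −αΔT+βΔS = −(1.6 × 10⁻⁴)(-0.9)+(7.4 × 10⁻⁴)(+0.03) = 1.7 × 10⁻⁴ → stable
  107–237 m: −αΔT+βΔS = −(1.6 × 10⁻⁴)(+0.3)+(7.4 × 10⁻⁴)(+0.17) = 7.8 × 10⁻⁵ → stable
Every interval has Δρ > 0: the column is stably stratified throughout.

none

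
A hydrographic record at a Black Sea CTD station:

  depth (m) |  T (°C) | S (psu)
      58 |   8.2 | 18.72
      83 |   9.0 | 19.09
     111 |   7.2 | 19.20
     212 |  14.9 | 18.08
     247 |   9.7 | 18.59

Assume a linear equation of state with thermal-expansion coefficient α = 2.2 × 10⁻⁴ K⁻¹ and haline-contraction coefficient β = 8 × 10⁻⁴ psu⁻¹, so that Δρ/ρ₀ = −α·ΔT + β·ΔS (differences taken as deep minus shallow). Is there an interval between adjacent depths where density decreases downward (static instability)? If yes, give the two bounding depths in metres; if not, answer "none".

111–212 m

Evaluate Δρ/ρ₀ = −αΔT + βΔS across each adjacent pair:
  58–83 m: −αΔT+βΔS = −(2.2 × 10⁻⁴)(+0.8)+(8 × 10⁻⁴)(+0.37) = 1.2 × 10⁻⁴ → stable
  83–111 m: −αΔT+βΔS = −(2.2 × 10⁻⁴)(-1.8)+(8 × 10⁻⁴)(+0.11) = 4.8 × 10⁻⁴ → stable
  111–212 m: −αΔT+βΔS = −(2.2 × 10⁻⁴)(+7.7)+(8 × 10⁻⁴)(-1.12) = -2.6 × 10⁻³ → UNSTABLE
  212–247 m: −αΔT+βΔS = −(2.2 × 10⁻⁴)(-5.2)+(8 × 10⁻⁴)(+0.51) = 1.6 × 10⁻³ → stable
The 111–212 m interval has Δρ < 0: lighter water underlies denser water.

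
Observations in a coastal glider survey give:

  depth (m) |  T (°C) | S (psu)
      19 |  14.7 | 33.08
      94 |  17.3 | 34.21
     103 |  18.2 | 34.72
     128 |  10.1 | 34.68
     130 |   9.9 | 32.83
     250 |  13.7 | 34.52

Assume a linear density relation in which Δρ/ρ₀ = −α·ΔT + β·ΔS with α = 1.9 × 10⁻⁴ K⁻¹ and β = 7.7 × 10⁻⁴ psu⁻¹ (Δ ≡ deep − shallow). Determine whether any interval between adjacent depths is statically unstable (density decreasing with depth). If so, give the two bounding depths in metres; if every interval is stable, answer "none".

Evaluate Δρ/ρ₀ = −αΔT + βΔS across each adjacent pair:
  19–94 m: −αΔT+βΔS = −(1.9 × 10⁻⁴)(+2.6)+(7.7 × 10⁻⁴)(+1.13) = 3.8 × 10⁻⁴ → stable
  94–103 m: −αΔT+βΔS = −(1.9 × 10⁻⁴)(+0.9)+(7.7 × 10⁻⁴)(+0.51) = 2.2 × 10⁻⁴ → stable
  103–128 m: −αΔT+βΔS = −(1.9 × 10⁻⁴)(-8.1)+(7.7 × 10⁻⁴)(-0.04) = 1.5 × 10⁻³ → stable
  128–130 m: −αΔT+βΔS = −(1.9 × 10⁻⁴)(-0.2)+(7.7 × 10⁻⁴)(-1.85) = -1.4 × 10⁻³ → UNSTABLE
  130–250 m: −αΔT+βΔS = −(1.9 × 10⁻⁴)(+3.8)+(7.7 × 10⁻⁴)(+1.69) = 5.8 × 10⁻⁴ → stable
The 128–130 m interval has Δρ < 0: lighter water underlies denser water.

128–130 m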